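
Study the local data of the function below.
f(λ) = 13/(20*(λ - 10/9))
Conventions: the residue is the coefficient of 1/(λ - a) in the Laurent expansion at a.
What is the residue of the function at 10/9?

At the order-1 pole 10/9 set g(λ) = (λ - (10/9))*f(λ) = 13/20.
Simple pole: residue = g(a) at a = 10/9, which is 13/20.

The residue is 13/20.


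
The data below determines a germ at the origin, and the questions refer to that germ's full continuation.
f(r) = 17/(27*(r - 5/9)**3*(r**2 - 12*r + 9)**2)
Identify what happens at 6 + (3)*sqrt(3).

The denominator factor r**2 - 12*r + 9 vanishes at 6 + (3)*sqrt(3) and appears to the power 2; the numerator there equals 17/27, nonzero, and no other factor vanishes.
Hence a pole whose order is the multiplicity, 2.

The point is a pole of order 2.


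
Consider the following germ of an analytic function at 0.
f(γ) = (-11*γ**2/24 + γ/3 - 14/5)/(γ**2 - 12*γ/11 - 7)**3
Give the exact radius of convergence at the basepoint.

Denominator factor (γ**2 - 12*γ/11 - 7)^3: discriminant 3532/121, real irrational roots 6/11 + (1/11)*sqrt(883) and 6/11 - (1/11)*sqrt(883); poles of order 3, moduli 6/11 + (1/11)*sqrt(883) and -6/11 + (1/11)*sqrt(883).
The radius of convergence is the smallest modulus among the singular points: -6/11 + (1/11)*sqrt(883).

The radius of convergence is -6/11 + (1/11)*sqrt(883).


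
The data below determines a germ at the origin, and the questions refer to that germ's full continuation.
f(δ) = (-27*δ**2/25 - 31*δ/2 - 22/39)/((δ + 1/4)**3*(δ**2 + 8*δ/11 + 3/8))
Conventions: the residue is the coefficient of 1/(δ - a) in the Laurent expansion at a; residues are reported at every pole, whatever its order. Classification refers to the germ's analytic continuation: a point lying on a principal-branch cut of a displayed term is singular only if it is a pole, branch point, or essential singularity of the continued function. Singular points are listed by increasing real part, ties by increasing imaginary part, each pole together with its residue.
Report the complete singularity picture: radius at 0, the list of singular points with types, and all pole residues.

Denominator factor (δ + 1/4)^3: pole of order 3 at -1/4, modulus 1/4.
Denominator factor (δ**2 + 8*δ/11 + 3/8): discriminant -235/242, complex-conjugate roots (-4/11) + ((1/44)*sqrt(470))*i and (-4/11) - ((1/44)*sqrt(470))*i; poles of order 1, moduli (1/4)*sqrt(6) and (1/4)*sqrt(6).
The radius of convergence is the smallest modulus among the singular points: 1/4.
The factor δ**2 + 8*δ/11 + 3/8 splits as (δ - a)(δ - a') with a = (-4/11) - ((1/44)*sqrt(470))*i, a' = (-4/11) + ((1/44)*sqrt(470))*i. At the order-1 pole a set g(δ) = (δ - a)*f(δ) = [(-27*δ**2/25 - 31*δ/2 - 22/39)/(δ + 1/4)**3] / (δ - a').
Simple pole: residue = g(a) at a = (-4/11) - ((1/44)*sqrt(470))*i, which is (-72805216/17769375) + ((2691716632/835160625)*sqrt(470))*i.
The factor δ**2 + 8*δ/11 + 3/8 splits as (δ - a)(δ - a') with a = (-4/11) + ((1/44)*sqrt(470))*i, a' = (-4/11) - ((1/44)*sqrt(470))*i. At the order-1 pole a set g(δ) = (δ - a)*f(δ) = [(-27*δ**2/25 - 31*δ/2 - 22/39)/(δ + 1/4)**3] / (δ - a').
Simple pole: residue = g(a) at a = (-4/11) + ((1/44)*sqrt(470))*i, which is (-72805216/17769375) - ((2691716632/835160625)*sqrt(470))*i.
At the order-3 pole -1/4 set g(δ) = (δ - (-1/4))^3*f(δ) = (-27*δ**2/25 - 31*δ/2 - 22/39)/(δ**2 + 8*δ/11 + 3/8).
Order-3 pole: residue = g''(a)/2; g''(-1/4) = 291220864/17769375, so the residue is 145610432/17769375.
List the singular points by increasing real part (a conjugate pair: the negative imaginary part first).

Radius of convergence at 0: 1/4.
At (-4/11) - ((1/44)*sqrt(470))*i: a pole of order 1; residue (-72805216/17769375) + ((2691716632/835160625)*sqrt(470))*i.
At (-4/11) + ((1/44)*sqrt(470))*i: a pole of order 1; residue (-72805216/17769375) - ((2691716632/835160625)*sqrt(470))*i.
At -1/4: a pole of order 3; residue 145610432/17769375.


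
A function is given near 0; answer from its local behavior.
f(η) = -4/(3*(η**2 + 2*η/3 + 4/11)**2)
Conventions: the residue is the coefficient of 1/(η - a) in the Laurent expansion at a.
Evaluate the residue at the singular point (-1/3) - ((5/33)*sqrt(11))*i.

The residue is -((99/125)*sqrt(11))*i.

The factor η**2 + 2*η/3 + 4/11 splits as (η - a)(η - a') with a = (-1/3) - ((5/33)*sqrt(11))*i, a' = (-1/3) + ((5/33)*sqrt(11))*i. At the order-2 pole a set g(η) = (η - a)^2*f(η) = [-4/3] / (η - a')^2.
Order-2 pole: residue = g'(a); g'((-1/3) - ((5/33)*sqrt(11))*i) = -((99/125)*sqrt(11))*i, so the residue is -((99/125)*sqrt(11))*i.


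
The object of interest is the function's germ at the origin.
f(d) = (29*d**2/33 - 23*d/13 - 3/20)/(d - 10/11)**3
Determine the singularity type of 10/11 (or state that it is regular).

The point is a pole of order 3.

The denominator factor d - 10/11 vanishes at 10/11 and appears to the power 3; the numerator there equals -1071527/1038180, nonzero, and no other factor vanishes.
Hence a pole whose order is the multiplicity, 3.


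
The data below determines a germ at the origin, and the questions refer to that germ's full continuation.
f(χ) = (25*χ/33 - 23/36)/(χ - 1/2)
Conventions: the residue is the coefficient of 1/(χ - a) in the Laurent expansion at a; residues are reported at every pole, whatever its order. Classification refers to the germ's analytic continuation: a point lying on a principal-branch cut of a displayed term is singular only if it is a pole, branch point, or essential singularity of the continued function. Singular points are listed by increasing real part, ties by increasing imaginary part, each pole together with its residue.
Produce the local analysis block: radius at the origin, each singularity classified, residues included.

Radius of convergence at 0: 1/2.
At 1/2: a pole of order 1; residue -103/396.

Denominator factor (χ - 1/2): pole of order 1 at 1/2, modulus 1/2.
The radius of convergence is the smallest modulus among the singular points: 1/2.
At the order-1 pole 1/2 set g(χ) = (χ - (1/2))*f(χ) = 25*χ/33 - 23/36.
Simple pole: residue = g(a) at a = 1/2, which is -103/396.


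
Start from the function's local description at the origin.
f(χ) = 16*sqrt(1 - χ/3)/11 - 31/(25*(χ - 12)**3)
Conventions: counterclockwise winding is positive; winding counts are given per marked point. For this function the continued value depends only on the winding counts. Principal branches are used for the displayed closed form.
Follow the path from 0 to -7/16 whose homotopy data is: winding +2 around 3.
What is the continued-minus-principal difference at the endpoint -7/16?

Continued minus principal equals 0.

The rational part is single-valued and drops out of the difference; each branch term changes only by its own monodromy.
(16/11)*sqrt(1 - χ/(3)): winding +2 is even, the square root returns to the same sheet, contribution 0.
Summing the contributions at χ = -7/16 gives 0.


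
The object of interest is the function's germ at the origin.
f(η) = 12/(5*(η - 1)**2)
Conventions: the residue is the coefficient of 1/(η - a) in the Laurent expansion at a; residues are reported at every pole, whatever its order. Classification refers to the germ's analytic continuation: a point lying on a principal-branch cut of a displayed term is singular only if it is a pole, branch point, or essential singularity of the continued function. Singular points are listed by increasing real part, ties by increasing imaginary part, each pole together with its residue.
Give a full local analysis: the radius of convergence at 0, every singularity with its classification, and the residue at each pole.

Denominator factor (η - 1)^2: pole of order 2 at 1, modulus 1.
The radius of convergence is the smallest modulus among the singular points: 1.
At the order-2 pole 1 set g(η) = (η - (1))^2*f(η) = 12/5.
Order-2 pole: residue = g'(a); g'(1) = 0, so the residue is 0.

Radius of convergence at 0: 1.
At 1: a pole of order 2; residue 0.


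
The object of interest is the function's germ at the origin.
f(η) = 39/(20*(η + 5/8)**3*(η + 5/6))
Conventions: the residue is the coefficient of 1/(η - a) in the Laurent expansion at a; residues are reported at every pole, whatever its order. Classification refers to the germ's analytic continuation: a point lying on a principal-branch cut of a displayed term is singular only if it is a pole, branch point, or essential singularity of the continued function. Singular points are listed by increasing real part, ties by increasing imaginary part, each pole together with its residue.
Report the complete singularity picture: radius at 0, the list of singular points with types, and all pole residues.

Radius of convergence at 0: 5/8.
At -5/6: a pole of order 1; residue -134784/625.
At -5/8: a pole of order 3; residue 134784/625.

Denominator factor (η + 5/6): pole of order 1 at -5/6, modulus 5/6.
Denominator factor (η + 5/8)^3: pole of order 3 at -5/8, modulus 5/8.
The radius of convergence is the smallest modulus among the singular points: 5/8.
At the order-1 pole -5/6 set g(η) = (η - (-5/6))*f(η) = 39/(20*(η + 5/8)**3).
Simple pole: residue = g(a) at a = -5/6, which is -134784/625.
At the order-3 pole -5/8 set g(η) = (η - (-5/8))^3*f(η) = 39/(20*(η + 5/6)).
Order-3 pole: residue = g''(a)/2; g''(-5/8) = 269568/625, so the residue is 134784/625.
List the singular points by increasing real part (a conjugate pair: the negative imaginary part first).


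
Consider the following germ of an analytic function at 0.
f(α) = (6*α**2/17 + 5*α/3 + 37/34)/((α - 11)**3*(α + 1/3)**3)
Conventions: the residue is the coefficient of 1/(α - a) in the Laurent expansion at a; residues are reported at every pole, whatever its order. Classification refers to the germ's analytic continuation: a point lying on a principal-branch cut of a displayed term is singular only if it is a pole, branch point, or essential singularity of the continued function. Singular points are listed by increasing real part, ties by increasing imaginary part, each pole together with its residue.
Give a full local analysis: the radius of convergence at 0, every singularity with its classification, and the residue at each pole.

Denominator factor (α + 1/3)^3: pole of order 3 at -1/3, modulus 1/3.
Denominator factor (α - 11)^3: pole of order 3 at 11, modulus 11.
The radius of convergence is the smallest modulus among the singular points: 1/3.
At the order-3 pole -1/3 set g(α) = (α - (-1/3))^3*f(α) = (6*α**2/17 + 5*α/3 + 37/34)/(α - 11)**3.
Order-3 pole: residue = g''(a)/2; g''(-1/3) = -402489/386201104, so the residue is -402489/772402208.
At the order-3 pole 11 set g(α) = (α - (11))^3*f(α) = (6*α**2/17 + 5*α/3 + 37/34)/(α + 1/3)**3.
Order-3 pole: residue = g''(a)/2; g''(11) = 402489/386201104, so the residue is 402489/772402208.
List the singular points by increasing real part (a conjugate pair: the negative imaginary part first).

Radius of convergence at 0: 1/3.
At -1/3: a pole of order 3; residue -402489/772402208.
At 11: a pole of order 3; residue 402489/772402208.


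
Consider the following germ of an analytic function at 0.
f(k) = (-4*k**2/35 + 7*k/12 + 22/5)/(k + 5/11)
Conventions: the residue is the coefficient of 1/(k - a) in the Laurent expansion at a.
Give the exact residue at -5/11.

At the order-1 pole -5/11 set g(k) = (k - (-5/11))*f(k) = -4*k**2/35 + 7*k/12 + 22/5.
Simple pole: residue = g(a) at a = -5/11, which is 208933/50820.

The residue is 208933/50820.


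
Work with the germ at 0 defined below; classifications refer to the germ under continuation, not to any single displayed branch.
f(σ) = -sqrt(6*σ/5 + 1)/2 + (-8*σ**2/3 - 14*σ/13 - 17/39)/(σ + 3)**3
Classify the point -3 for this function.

The point is a pole of order 3.

The denominator factor σ + 3 vanishes at -3 and appears to the power 3; the numerator there equals -827/39, nonzero, and no other factor vanishes.
The branch terms are analytic at this point.
Hence a pole whose order is the multiplicity, 3.


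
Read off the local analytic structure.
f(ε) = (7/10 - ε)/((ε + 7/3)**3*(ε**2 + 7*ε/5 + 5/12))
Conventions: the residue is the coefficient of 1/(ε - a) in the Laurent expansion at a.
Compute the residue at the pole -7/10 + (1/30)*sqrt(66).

The residue is -46726092/101847563 + (104912928/1120323193)*sqrt(66).

The factor ε**2 + 7*ε/5 + 5/12 splits as (ε - a)(ε - a') with a = -7/10 + (1/30)*sqrt(66), a' = -7/10 - (1/30)*sqrt(66). At the order-1 pole a set g(ε) = (ε - a)*f(ε) = [(7/10 - ε)/(ε + 7/3)**3] / (ε - a').
Simple pole: residue = g(a) at a = -7/10 + (1/30)*sqrt(66), which is -46726092/101847563 + (104912928/1120323193)*sqrt(66).


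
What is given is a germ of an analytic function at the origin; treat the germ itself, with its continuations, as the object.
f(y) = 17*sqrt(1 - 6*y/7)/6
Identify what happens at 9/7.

The point is a regular point.

There is no denominator, hence no pole anywhere.
Branch term sqrt(1 - y/(7/6)): argument at 9/7 is -5/49, nonzero, so 9/7 is not its branch point (a point on a principal cut is still regular for the continued germ).
So the germ continues analytically to 9/7.


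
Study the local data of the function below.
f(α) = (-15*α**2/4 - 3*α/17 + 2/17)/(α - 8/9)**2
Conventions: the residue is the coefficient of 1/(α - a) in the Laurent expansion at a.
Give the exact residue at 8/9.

The residue is -349/51.

At the order-2 pole 8/9 set g(α) = (α - (8/9))^2*f(α) = -15*α**2/4 - 3*α/17 + 2/17.
Order-2 pole: residue = g'(a); g'(8/9) = -349/51, so the residue is -349/51.


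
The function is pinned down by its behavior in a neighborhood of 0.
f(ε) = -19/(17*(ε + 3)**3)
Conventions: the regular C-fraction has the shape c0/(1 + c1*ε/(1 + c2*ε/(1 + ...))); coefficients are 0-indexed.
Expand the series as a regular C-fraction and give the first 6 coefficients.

Taylor coefficients (expand at 0): a_0 = -19/459, a_1 = 19/459, a_2 = -38/1377, a_3 = 190/12393, a_4 = -95/12393, a_5 = 133/37179.
c0 = a_0 = -19/459. Peel one level at a time: if S = 1 + c*ε/S' with S'(0) = 1, then c is the ε-coefficient of S and S' = c*ε/(S - 1).
S_1 = c0/f = 1 + (1)*ε + (1/3)*ε^2 + ...; c1 = 1.
S_2 = c1*ε/(S_1 - 1) = 1 + (-1/3)*ε + (2/27)*ε^2 + ...; c2 = -1/3.
S_3 = c2*ε/(S_2 - 1) = 1 + (2/9)*ε + (1/81)*ε^2 + ...; c3 = 2/9.
S_4 = c3*ε/(S_3 - 1) = 1 + (-1/18)*ε + (1/108)*ε^2 + ...; c4 = -1/18.
S_5 = c4*ε/(S_4 - 1) = 1 + (1/6)*ε + ...; c5 = 1/6.

The regular C-fraction coefficients are [-19/459, 1, -1/3, 2/9, -1/18, 1/6].


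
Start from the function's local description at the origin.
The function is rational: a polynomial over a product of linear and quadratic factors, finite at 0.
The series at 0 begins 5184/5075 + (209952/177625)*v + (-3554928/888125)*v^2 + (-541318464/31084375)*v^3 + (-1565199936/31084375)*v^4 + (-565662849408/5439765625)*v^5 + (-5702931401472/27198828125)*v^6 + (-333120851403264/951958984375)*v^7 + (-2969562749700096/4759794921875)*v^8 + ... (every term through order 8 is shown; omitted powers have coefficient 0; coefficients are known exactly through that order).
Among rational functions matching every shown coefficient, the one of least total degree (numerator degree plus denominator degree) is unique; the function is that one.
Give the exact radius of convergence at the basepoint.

No rational of total degree below 7 reproduces all 9 coefficients; solving the [2/5] Pade equations on them gives f(v) = (-29*v**2/10 - 3*v/7 + 10/29)/((v - 5/6)**3*(v**2 - 7*v/10 - 7/12)), whose expansion matches every shown term.
Denominator factor (v**2 - 7*v/10 - 7/12): discriminant 847/300, real irrational roots 7/20 + (11/60)*sqrt(21) and 7/20 - (11/60)*sqrt(21); poles of order 1, moduli 7/20 + (11/60)*sqrt(21) and -7/20 + (11/60)*sqrt(21).
Denominator factor (v - 5/6)^3: pole of order 3 at 5/6, modulus 5/6.
The radius of convergence is the smallest modulus among the singular points: -7/20 + (11/60)*sqrt(21).

The radius of convergence is -7/20 + (11/60)*sqrt(21).


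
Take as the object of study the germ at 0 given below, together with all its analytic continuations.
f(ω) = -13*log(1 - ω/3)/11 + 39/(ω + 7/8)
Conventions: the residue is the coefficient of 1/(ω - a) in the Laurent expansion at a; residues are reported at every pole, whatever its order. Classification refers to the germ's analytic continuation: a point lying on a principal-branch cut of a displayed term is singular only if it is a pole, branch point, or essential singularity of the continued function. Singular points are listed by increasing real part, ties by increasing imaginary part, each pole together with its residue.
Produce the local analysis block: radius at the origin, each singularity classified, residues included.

Denominator factor (ω + 7/8): pole of order 1 at -7/8, modulus 7/8.
Branch term (-13/11)*log(1 - ω/(3)): its argument vanishes at ω = 3, a logarithmic branch point, modulus 3.
The radius of convergence is the smallest modulus among the singular points: 7/8.
The branch term is analytic at -7/8 and contributes nothing to the residue; only the rational part matters.
At the order-1 pole -7/8 set g(ω) = (ω - (-7/8))*(rational part) = 39.
Simple pole: residue = g(a) at a = -7/8, which is 39.
List the singular points by increasing real part (a conjugate pair: the negative imaginary part first).

Radius of convergence at 0: 7/8.
At -7/8: a pole of order 1; residue 39.
At 3: a logarithmic branch point.


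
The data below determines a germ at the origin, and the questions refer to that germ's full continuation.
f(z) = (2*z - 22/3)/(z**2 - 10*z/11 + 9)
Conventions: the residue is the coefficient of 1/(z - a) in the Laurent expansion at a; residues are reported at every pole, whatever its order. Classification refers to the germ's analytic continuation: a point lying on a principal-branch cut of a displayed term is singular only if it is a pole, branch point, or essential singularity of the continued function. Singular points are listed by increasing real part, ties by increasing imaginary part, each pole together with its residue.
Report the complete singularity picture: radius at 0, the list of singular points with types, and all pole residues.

Denominator factor (z**2 - 10*z/11 + 9): discriminant -4256/121, complex-conjugate roots (5/11) + ((2/11)*sqrt(266))*i and (5/11) - ((2/11)*sqrt(266))*i; poles of order 1, moduli 3 and 3.
The radius of convergence is the smallest modulus among the singular points: 3.
The factor z**2 - 10*z/11 + 9 splits as (z - a)(z - a') with a = (5/11) - ((2/11)*sqrt(266))*i, a' = (5/11) + ((2/11)*sqrt(266))*i. At the order-1 pole a set g(z) = (z - a)*f(z) = [2*z - 22/3] / (z - a').
Simple pole: residue = g(a) at a = (5/11) - ((2/11)*sqrt(266))*i, which is (1) - ((53/798)*sqrt(266))*i.
The factor z**2 - 10*z/11 + 9 splits as (z - a)(z - a') with a = (5/11) + ((2/11)*sqrt(266))*i, a' = (5/11) - ((2/11)*sqrt(266))*i. At the order-1 pole a set g(z) = (z - a)*f(z) = [2*z - 22/3] / (z - a').
Simple pole: residue = g(a) at a = (5/11) + ((2/11)*sqrt(266))*i, which is (1) + ((53/798)*sqrt(266))*i.
List the singular points by increasing real part (a conjugate pair: the negative imaginary part first).

Radius of convergence at 0: 3.
At (5/11) - ((2/11)*sqrt(266))*i: a pole of order 1; residue (1) - ((53/798)*sqrt(266))*i.
At (5/11) + ((2/11)*sqrt(266))*i: a pole of order 1; residue (1) + ((53/798)*sqrt(266))*i.


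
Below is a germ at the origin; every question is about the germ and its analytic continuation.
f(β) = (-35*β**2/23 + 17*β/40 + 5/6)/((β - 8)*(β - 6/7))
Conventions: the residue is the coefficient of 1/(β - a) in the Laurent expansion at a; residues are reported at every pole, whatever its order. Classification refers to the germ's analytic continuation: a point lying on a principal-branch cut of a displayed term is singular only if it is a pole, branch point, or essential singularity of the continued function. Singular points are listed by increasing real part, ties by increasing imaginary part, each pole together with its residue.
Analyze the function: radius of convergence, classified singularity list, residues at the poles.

Denominator factor (β - 8): pole of order 1 at 8, modulus 8.
Denominator factor (β - 6/7): pole of order 1 at 6/7, modulus 6/7.
The radius of convergence is the smallest modulus among the singular points: 6/7.
At the order-1 pole 6/7 set g(β) = (β - (6/7))*f(β) = (-35*β**2/23 + 17*β/40 + 5/6)/(β - 8).
Simple pole: residue = g(a) at a = 6/7, which is -769/69000.
At the order-1 pole 8 set g(β) = (β - (8))*f(β) = (-35*β**2/23 + 17*β/40 + 5/6)/(β - 6/7).
Simple pole: residue = g(a) at a = 8, which is -449953/34500.
List the singular points by increasing real part (a conjugate pair: the negative imaginary part first).

Radius of convergence at 0: 6/7.
At 6/7: a pole of order 1; residue -769/69000.
At 8: a pole of order 1; residue -449953/34500.


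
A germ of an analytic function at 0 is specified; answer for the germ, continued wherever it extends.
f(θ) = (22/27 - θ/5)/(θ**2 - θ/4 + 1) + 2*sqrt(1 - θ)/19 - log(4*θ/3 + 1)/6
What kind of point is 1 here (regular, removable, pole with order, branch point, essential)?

The term (2/19)*sqrt(1 - θ/(1)) has argument 1 - 1/(1) = 0 at 1: a square-root (algebraic, two-sheeted) branch point; the remaining terms are analytic or single-valued there.

The point is an algebraic (square-root) branch point.


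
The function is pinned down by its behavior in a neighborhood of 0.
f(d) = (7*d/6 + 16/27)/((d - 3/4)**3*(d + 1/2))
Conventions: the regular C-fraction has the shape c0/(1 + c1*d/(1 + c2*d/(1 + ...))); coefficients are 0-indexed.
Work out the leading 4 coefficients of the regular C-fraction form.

Taylor coefficients (expand at 0): a_0 = -2048/729, a_1 = -8128/729, a_2 = -65152/2187, a_3 = -1299200/19683.
c0 = a_0 = -2048/729. Peel one level at a time: if S = 1 + c*d/S' with S'(0) = 1, then c is the d-coefficient of S and S' = c*d/(S - 1).
S_1 = c0/f = 1 + (-127/32)*d + (15811/3072)*d^2 + ...; c1 = -127/32.
S_2 = c1*d/(S_1 - 1) = 1 + (15811/12192)*d + (530872/435483)*d^2 + ...; c2 = 15811/12192.
S_3 = c2*d/(S_2 - 1) = 1 + (-16987904/18071973)*d + ...; c3 = -16987904/18071973.

The regular C-fraction coefficients are [-2048/729, -127/32, 15811/12192, -16987904/18071973].


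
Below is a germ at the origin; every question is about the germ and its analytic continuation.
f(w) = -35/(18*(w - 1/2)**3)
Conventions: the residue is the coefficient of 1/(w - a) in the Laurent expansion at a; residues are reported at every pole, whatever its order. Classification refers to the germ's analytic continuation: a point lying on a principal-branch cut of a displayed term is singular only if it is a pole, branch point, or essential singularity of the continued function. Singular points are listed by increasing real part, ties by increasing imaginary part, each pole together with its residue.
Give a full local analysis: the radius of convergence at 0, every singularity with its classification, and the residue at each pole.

Radius of convergence at 0: 1/2.
At 1/2: a pole of order 3; residue 0.

Denominator factor (w - 1/2)^3: pole of order 3 at 1/2, modulus 1/2.
The radius of convergence is the smallest modulus among the singular points: 1/2.
At the order-3 pole 1/2 set g(w) = (w - (1/2))^3*f(w) = -35/18.
Order-3 pole: residue = g''(a)/2; g''(1/2) = 0, so the residue is 0.


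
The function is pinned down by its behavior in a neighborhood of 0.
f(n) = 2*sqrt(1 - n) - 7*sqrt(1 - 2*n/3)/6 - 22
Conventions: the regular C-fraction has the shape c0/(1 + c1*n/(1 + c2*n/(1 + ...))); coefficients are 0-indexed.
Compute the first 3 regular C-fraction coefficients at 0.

Taylor coefficients (expand at 0): a_0 = -127/6, a_1 = -11/18, a_2 = -5/27.
c0 = a_0 = -127/6. Peel one level at a time: if S = 1 + c*n/S' with S'(0) = 1, then c is the n-coefficient of S and S' = c*n/(S - 1).
S_1 = c0/f = 1 + (-11/381)*n + (-383/48387)*n^2 + ...; c1 = -11/381.
S_2 = c1*n/(S_1 - 1) = 1 + (-383/1397)*n + ...; c2 = -383/1397.

The regular C-fraction coefficients are [-127/6, -11/381, -383/1397].


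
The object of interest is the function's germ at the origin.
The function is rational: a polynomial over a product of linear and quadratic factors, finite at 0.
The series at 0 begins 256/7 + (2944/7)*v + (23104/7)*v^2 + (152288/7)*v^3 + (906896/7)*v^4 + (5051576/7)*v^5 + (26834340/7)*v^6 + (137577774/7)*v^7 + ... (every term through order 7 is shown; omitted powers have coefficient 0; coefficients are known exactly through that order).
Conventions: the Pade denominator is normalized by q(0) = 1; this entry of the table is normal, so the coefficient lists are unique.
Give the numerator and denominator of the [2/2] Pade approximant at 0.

The Pade approximant has numerator coefficients [256/7, 65536/1141, 94208/1141]; denominator coefficients [1, -3237/326, 4270/163].

Taylor coefficients needed (read off): a_0 = 256/7, a_1 = 2944/7, a_2 = 23104/7, a_3 = 152288/7, a_4 = 906896/7.
Write the denominator as Q(v) = 1 + q1*v + q2*v^2. Requiring Q*f - P = O(v^5) with deg P <= 2 kills the coefficients of v^3..v^4 in Q*f:
  v^3: a_3 + q1*a_2 + q2*a_1 = 0, i.e. 152288/7 + (23104/7)*q1 + (2944/7)*q2 = 0.
  v^4: a_4 + q1*a_3 + q2*a_2 = 0, i.e. 906896/7 + (152288/7)*q1 + (23104/7)*q2 = 0.
Solving this linear system: q1 = -3237/326, q2 = 4270/163.
The numerator is Q*f truncated at degree 2: P0 = a_0 = 256/7; P1 = a_1 + q1*a_0 = 65536/1141; P2 = a_2 + q1*a_1 + q2*a_0 = 94208/1141.


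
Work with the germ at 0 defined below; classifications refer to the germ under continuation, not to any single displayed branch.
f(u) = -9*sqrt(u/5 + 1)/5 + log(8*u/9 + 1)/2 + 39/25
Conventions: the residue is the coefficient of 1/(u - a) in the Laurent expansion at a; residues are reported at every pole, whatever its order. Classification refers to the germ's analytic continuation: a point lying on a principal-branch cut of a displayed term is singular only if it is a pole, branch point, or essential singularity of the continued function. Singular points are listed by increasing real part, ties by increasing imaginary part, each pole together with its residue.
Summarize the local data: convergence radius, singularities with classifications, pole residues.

Branch term (-9/5)*sqrt(1 - u/(-5)): its argument vanishes at u = -5, a square-root branch point, modulus 5.
Branch term (1/2)*log(1 - u/(-9/8)): its argument vanishes at u = -9/8, a logarithmic branch point, modulus 9/8.
The radius of convergence is the smallest modulus among the singular points: 9/8.
List the singular points by increasing real part (a conjugate pair: the negative imaginary part first).

Radius of convergence at 0: 9/8.
At -5: an algebraic (square-root) branch point.
At -9/8: a logarithmic branch point.


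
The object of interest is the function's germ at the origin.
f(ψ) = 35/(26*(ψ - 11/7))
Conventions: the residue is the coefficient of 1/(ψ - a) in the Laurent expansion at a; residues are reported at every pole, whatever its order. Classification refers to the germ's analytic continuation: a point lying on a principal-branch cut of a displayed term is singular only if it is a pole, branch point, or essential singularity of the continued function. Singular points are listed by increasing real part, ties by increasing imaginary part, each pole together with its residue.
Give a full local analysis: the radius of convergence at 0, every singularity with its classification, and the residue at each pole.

Denominator factor (ψ - 11/7): pole of order 1 at 11/7, modulus 11/7.
The radius of convergence is the smallest modulus among the singular points: 11/7.
At the order-1 pole 11/7 set g(ψ) = (ψ - (11/7))*f(ψ) = 35/26.
Simple pole: residue = g(a) at a = 11/7, which is 35/26.

Radius of convergence at 0: 11/7.
At 11/7: a pole of order 1; residue 35/26.


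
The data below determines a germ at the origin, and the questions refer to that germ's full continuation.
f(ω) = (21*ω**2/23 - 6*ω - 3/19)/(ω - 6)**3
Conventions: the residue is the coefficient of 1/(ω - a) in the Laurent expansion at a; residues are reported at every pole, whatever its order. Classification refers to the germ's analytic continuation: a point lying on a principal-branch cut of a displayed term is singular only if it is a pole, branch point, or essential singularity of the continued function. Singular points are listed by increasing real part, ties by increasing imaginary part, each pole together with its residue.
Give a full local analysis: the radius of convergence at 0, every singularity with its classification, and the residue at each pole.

Denominator factor (ω - 6)^3: pole of order 3 at 6, modulus 6.
The radius of convergence is the smallest modulus among the singular points: 6.
At the order-3 pole 6 set g(ω) = (ω - (6))^3*f(ω) = 21*ω**2/23 - 6*ω - 3/19.
Order-3 pole: residue = g''(a)/2; g''(6) = 42/23, so the residue is 21/23.

Radius of convergence at 0: 6.
At 6: a pole of order 3; residue 21/23.


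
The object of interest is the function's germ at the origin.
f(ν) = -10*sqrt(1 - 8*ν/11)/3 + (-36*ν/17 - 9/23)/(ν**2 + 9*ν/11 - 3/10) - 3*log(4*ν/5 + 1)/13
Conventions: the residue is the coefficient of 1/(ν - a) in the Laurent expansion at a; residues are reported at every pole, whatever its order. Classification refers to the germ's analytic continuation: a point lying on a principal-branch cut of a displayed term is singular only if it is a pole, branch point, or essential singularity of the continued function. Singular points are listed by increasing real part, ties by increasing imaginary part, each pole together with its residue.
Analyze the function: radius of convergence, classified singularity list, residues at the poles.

Denominator factor (ν**2 + 9*ν/11 - 3/10): discriminant 1131/605, real irrational roots -9/22 + (1/110)*sqrt(5655) and -9/22 - (1/110)*sqrt(5655); poles of order 1, moduli -9/22 + (1/110)*sqrt(5655) and 9/22 + (1/110)*sqrt(5655).
Branch term (-10/3)*sqrt(1 - ν/(11/8)): its argument vanishes at ν = 11/8, a square-root branch point, modulus 11/8.
Branch term (-3/13)*log(1 - ν/(-5/4)): its argument vanishes at ν = -5/4, a logarithmic branch point, modulus 5/4.
The radius of convergence is the smallest modulus among the singular points: -9/22 + (1/110)*sqrt(5655).
The branch terms are analytic at -9/22 - (1/110)*sqrt(5655) and contribute nothing to the residue; only the rational part matters.
The factor ν**2 + 9*ν/11 - 3/10 splits as (ν - a)(ν - a') with a = -9/22 - (1/110)*sqrt(5655), a' = -9/22 + (1/110)*sqrt(5655). At the order-1 pole a set g(ν) = (ν - a)*(rational part) = [-36*ν/17 - 9/23] / (ν - a').
Simple pole: residue = g(a) at a = -9/22 - (1/110)*sqrt(5655), which is -18/17 - (681/147407)*sqrt(5655).
The branch terms are analytic at -9/22 + (1/110)*sqrt(5655) and contribute nothing to the residue; only the rational part matters.
The factor ν**2 + 9*ν/11 - 3/10 splits as (ν - a)(ν - a') with a = -9/22 + (1/110)*sqrt(5655), a' = -9/22 - (1/110)*sqrt(5655). At the order-1 pole a set g(ν) = (ν - a)*(rational part) = [-36*ν/17 - 9/23] / (ν - a').
Simple pole: residue = g(a) at a = -9/22 + (1/110)*sqrt(5655), which is -18/17 + (681/147407)*sqrt(5655).
List the singular points by increasing real part (a conjugate pair: the negative imaginary part first).

Radius of convergence at 0: -9/22 + (1/110)*sqrt(5655).
At -5/4: a logarithmic branch point.
At -9/22 - (1/110)*sqrt(5655): a pole of order 1; residue -18/17 - (681/147407)*sqrt(5655).
At -9/22 + (1/110)*sqrt(5655): a pole of order 1; residue -18/17 + (681/147407)*sqrt(5655).
At 11/8: an algebraic (square-root) branch point.


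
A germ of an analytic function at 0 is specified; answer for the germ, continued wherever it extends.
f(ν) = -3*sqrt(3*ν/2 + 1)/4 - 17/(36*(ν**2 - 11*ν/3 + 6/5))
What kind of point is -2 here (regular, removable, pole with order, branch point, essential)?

Denominator factors: ν**2 - 11*ν/3 + 6/5 = 188/15 at ν = -2 — none vanishes.
Branch term sqrt(1 - ν/(-2/3)): argument at -2 is -2, nonzero, so -2 is not its branch point (a point on a principal cut is still regular for the continued germ).
So the germ continues analytically to -2.

The point is a regular point.


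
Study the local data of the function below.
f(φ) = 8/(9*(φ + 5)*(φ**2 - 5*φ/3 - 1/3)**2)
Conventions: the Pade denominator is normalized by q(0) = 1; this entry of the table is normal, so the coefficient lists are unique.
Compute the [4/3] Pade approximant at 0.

Taylor coefficients needed (expand at 0): a_0 = 8/5, a_1 = -408/25, a_2 = 16608/125, a_3 = -606608/625, a_4 = 20866608/3125, a_5 = -690616608/15625, a_6 = 22250991608/78125, a_7 = -702844741608/390625.
Write the denominator as Q(φ) = 1 + q1*φ + q2*φ^2 + q3*φ^3. Requiring Q*f - P = O(φ^8) with deg P <= 4 kills the coefficients of φ^5..φ^7 in Q*f:
  φ^5: a_5 + q1*a_4 + q2*a_3 + q3*a_2 = 0, i.e. -690616608/15625 + (20866608/3125)*q1 + (-606608/625)*q2 + (16608/125)*q3 = 0.
  φ^6: a_6 + q1*a_5 + q2*a_4 + q3*a_3 = 0, i.e. 22250991608/78125 + (-690616608/15625)*q1 + (20866608/3125)*q2 + (-606608/625)*q3 = 0.
  φ^7: a_7 + q1*a_6 + q2*a_5 + q3*a_4 = 0, i.e. -702844741608/390625 + (22250991608/78125)*q1 + (-690616608/15625)*q2 + (20866608/3125)*q3 = 0.
Solving this linear system: q1 = 2214615126/212082755, q2 = 1001368389/42416551, q3 = -8342867233/424165510.
The numerator is Q*f truncated at degree 4: P0 = a_0 = 8/5; P1 = a_1 + q1*a_0 = 16438728/42416551; P2 = a_2 + q1*a_1 + q2*a_0 = 46591416/212082755; P3 = a_3 + q1*a_2 + q2*a_1 + q3*a_0 = 2983284/42416551; P4 = a_4 + q1*a_3 + q2*a_2 + q3*a_1 = 4908924/212082755.

The Pade approximant has numerator coefficients [8/5, 16438728/42416551, 46591416/212082755, 2983284/42416551, 4908924/212082755]; denominator coefficients [1, 2214615126/212082755, 1001368389/42416551, -8342867233/424165510].


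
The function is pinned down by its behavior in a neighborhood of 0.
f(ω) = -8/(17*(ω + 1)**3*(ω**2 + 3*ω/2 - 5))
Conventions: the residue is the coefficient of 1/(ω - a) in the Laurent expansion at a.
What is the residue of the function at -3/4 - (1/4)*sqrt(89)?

The factor ω**2 + 3*ω/2 - 5 splits as (ω - a)(ω - a') with a = -3/4 - (1/4)*sqrt(89), a' = -3/4 + (1/4)*sqrt(89). At the order-1 pole a set g(ω) = (ω - a)*f(ω) = [-8/(17*(ω + 1)**3)] / (ω - a').
Simple pole: residue = g(a) at a = -3/4 - (1/4)*sqrt(89), which is -184/22627 - (536/2013803)*sqrt(89).

The residue is -184/22627 - (536/2013803)*sqrt(89).


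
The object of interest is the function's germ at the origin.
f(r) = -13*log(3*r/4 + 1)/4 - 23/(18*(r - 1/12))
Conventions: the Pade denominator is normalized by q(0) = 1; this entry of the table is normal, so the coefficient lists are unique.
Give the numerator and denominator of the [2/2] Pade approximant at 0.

The Pade approximant has numerator coefficients [46/3, 527668073/153935248, 35986546635/1231481984]; denominator coefficients [1, -447084789/38483812, -1413402741/307870496].

Taylor coefficients needed (expand at 0): a_0 = 46/3, a_1 = 2905/16, a_2 = 282741/128, a_3 = 6782859/256, a_4 = 1302332445/4096.
Write the denominator as Q(r) = 1 + q1*r + q2*r^2. Requiring Q*f - P = O(r^5) with deg P <= 2 kills the coefficients of r^3..r^4 in Q*f:
  r^3: a_3 + q1*a_2 + q2*a_1 = 0, i.e. 6782859/256 + (282741/128)*q1 + (2905/16)*q2 = 0.
  r^4: a_4 + q1*a_3 + q2*a_2 = 0, i.e. 1302332445/4096 + (6782859/256)*q1 + (282741/128)*q2 = 0.
Solving this linear system: q1 = -447084789/38483812, q2 = -1413402741/307870496.
The numerator is Q*f truncated at degree 2: P0 = a_0 = 46/3; P1 = a_1 + q1*a_0 = 527668073/153935248; P2 = a_2 + q1*a_1 + q2*a_0 = 35986546635/1231481984.


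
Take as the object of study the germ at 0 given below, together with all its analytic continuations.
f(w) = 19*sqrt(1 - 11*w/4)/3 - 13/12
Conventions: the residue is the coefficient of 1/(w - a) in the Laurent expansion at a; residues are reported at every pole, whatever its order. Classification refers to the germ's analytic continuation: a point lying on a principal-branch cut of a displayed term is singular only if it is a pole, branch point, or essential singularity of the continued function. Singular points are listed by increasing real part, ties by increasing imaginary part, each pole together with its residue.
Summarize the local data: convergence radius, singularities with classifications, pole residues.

Radius of convergence at 0: 4/11.
At 4/11: an algebraic (square-root) branch point.

Branch term (19/3)*sqrt(1 - w/(4/11)): its argument vanishes at w = 4/11, a square-root branch point, modulus 4/11.
The radius of convergence is the smallest modulus among the singular points: 4/11.


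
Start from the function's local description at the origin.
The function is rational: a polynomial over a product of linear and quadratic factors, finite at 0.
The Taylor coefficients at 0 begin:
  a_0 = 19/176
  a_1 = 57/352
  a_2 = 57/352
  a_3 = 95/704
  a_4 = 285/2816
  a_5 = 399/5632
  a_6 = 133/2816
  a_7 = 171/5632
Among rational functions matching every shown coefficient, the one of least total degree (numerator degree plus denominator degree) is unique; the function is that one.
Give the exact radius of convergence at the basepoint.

The radius of convergence is 2.

No rational of total degree below 3 reproduces all 8 coefficients; solving the [0/3] Pade equations on them gives f(w) = -19/(22*(w - 2)**3), whose expansion matches every shown term.
Denominator factor (w - 2)^3: pole of order 3 at 2, modulus 2.
The radius of convergence is the smallest modulus among the singular points: 2.


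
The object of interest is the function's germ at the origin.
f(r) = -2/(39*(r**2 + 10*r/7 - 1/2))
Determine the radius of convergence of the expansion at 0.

Denominator factor (r**2 + 10*r/7 - 1/2): discriminant 198/49, real irrational roots -5/7 + (3/14)*sqrt(22) and -5/7 - (3/14)*sqrt(22); poles of order 1, moduli -5/7 + (3/14)*sqrt(22) and 5/7 + (3/14)*sqrt(22).
The radius of convergence is the smallest modulus among the singular points: -5/7 + (3/14)*sqrt(22).

The radius of convergence is -5/7 + (3/14)*sqrt(22).


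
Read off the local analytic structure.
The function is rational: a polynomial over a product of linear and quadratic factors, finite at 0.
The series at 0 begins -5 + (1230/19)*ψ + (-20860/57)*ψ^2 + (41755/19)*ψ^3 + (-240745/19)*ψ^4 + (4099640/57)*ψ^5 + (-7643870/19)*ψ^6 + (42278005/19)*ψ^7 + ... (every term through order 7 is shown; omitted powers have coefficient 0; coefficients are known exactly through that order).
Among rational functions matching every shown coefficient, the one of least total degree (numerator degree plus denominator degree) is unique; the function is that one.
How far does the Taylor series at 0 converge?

The radius of convergence is 1/5.

No rational of total degree below 5 reproduces all 8 coefficients; solving the [2/3] Pade equations on them gives f(ψ) = (-17*ψ**2/3 - 15*ψ/19 + 1/5)/((ψ - 1)*(ψ + 1/5)**2), whose expansion matches every shown term.
Denominator factor (ψ + 1/5)^2: pole of order 2 at -1/5, modulus 1/5.
Denominator factor (ψ - 1): pole of order 1 at 1, modulus 1.
The radius of convergence is the smallest modulus among the singular points: 1/5.


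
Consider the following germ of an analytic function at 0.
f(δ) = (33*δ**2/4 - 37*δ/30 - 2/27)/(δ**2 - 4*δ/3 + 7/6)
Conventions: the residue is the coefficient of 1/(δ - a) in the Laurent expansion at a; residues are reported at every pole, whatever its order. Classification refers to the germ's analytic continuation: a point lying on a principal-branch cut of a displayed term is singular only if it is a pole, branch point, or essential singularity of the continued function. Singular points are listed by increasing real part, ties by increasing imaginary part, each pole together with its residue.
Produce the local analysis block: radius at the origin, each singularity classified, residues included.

Denominator factor (δ**2 - 4*δ/3 + 7/6): discriminant -26/9, complex-conjugate roots (2/3) + ((1/6)*sqrt(26))*i and (2/3) - ((1/6)*sqrt(26))*i; poles of order 1, moduli (1/6)*sqrt(42) and (1/6)*sqrt(42).
The radius of convergence is the smallest modulus among the singular points: (1/6)*sqrt(42).
The factor δ**2 - 4*δ/3 + 7/6 splits as (δ - a)(δ - a') with a = (2/3) - ((1/6)*sqrt(26))*i, a' = (2/3) + ((1/6)*sqrt(26))*i. At the order-1 pole a set g(δ) = (δ - a)*f(δ) = [33*δ**2/4 - 37*δ/30 - 2/27] / (δ - a').
Simple pole: residue = g(a) at a = (2/3) - ((1/6)*sqrt(26))*i, which is (293/60) - ((3443/9360)*sqrt(26))*i.
The factor δ**2 - 4*δ/3 + 7/6 splits as (δ - a)(δ - a') with a = (2/3) + ((1/6)*sqrt(26))*i, a' = (2/3) - ((1/6)*sqrt(26))*i. At the order-1 pole a set g(δ) = (δ - a)*f(δ) = [33*δ**2/4 - 37*δ/30 - 2/27] / (δ - a').
Simple pole: residue = g(a) at a = (2/3) + ((1/6)*sqrt(26))*i, which is (293/60) + ((3443/9360)*sqrt(26))*i.
List the singular points by increasing real part (a conjugate pair: the negative imaginary part first).

Radius of convergence at 0: (1/6)*sqrt(42).
At (2/3) - ((1/6)*sqrt(26))*i: a pole of order 1; residue (293/60) - ((3443/9360)*sqrt(26))*i.
At (2/3) + ((1/6)*sqrt(26))*i: a pole of order 1; residue (293/60) + ((3443/9360)*sqrt(26))*i.
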